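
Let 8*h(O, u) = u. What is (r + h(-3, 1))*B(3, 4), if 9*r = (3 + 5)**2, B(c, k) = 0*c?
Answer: 0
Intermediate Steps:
B(c, k) = 0
h(O, u) = u/8
r = 64/9 (r = (3 + 5)**2/9 = (1/9)*8**2 = (1/9)*64 = 64/9 ≈ 7.1111)
(r + h(-3, 1))*B(3, 4) = (64/9 + (1/8)*1)*0 = (64/9 + 1/8)*0 = (521/72)*0 = 0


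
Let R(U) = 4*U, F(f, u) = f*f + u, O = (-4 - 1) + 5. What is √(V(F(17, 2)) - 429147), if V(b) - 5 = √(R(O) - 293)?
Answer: √(-429142 + I*√293) ≈ 0.01 + 655.09*I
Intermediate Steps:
O = 0 (O = -5 + 5 = 0)
F(f, u) = u + f² (F(f, u) = f² + u = u + f²)
V(b) = 5 + I*√293 (V(b) = 5 + √(4*0 - 293) = 5 + √(0 - 293) = 5 + √(-293) = 5 + I*√293)
√(V(F(17, 2)) - 429147) = √((5 + I*√293) - 429147) = √(-429142 + I*√293)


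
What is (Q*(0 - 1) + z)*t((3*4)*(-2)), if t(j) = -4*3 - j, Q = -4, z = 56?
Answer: 720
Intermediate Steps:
t(j) = -12 - j
(Q*(0 - 1) + z)*t((3*4)*(-2)) = (-4*(0 - 1) + 56)*(-12 - 3*4*(-2)) = (-4*(-1) + 56)*(-12 - 12*(-2)) = (4 + 56)*(-12 - 1*(-24)) = 60*(-12 + 24) = 60*12 = 720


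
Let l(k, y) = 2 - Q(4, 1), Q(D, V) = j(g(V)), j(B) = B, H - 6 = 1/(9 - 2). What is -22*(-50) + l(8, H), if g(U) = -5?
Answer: 1107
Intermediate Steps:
H = 43/7 (H = 6 + 1/(9 - 2) = 6 + 1/7 = 6 + ⅐ = 43/7 ≈ 6.1429)
Q(D, V) = -5
l(k, y) = 7 (l(k, y) = 2 - 1*(-5) = 2 + 5 = 7)
-22*(-50) + l(8, H) = -22*(-50) + 7 = 1100 + 7 = 1107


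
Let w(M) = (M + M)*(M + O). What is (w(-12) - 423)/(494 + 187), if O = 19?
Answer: -197/227 ≈ -0.86784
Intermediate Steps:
w(M) = 2*M*(19 + M) (w(M) = (M + M)*(M + 19) = (2*M)*(19 + M) = 2*M*(19 + M))
(w(-12) - 423)/(494 + 187) = (2*(-12)*(19 - 12) - 423)/(494 + 187) = (2*(-12)*7 - 423)/681 = (-168 - 423)*(1/681) = -591*1/681 = -197/227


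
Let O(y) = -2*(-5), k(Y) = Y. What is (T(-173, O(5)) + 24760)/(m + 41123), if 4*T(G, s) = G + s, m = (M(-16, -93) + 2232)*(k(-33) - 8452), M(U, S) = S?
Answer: -98877/72433168 ≈ -0.0013651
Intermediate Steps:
O(y) = 10
m = -18149415 (m = (-93 + 2232)*(-33 - 8452) = 2139*(-8485) = -18149415)
T(G, s) = G/4 + s/4 (T(G, s) = (G + s)/4 = G/4 + s/4)
(T(-173, O(5)) + 24760)/(m + 41123) = (((1/4)*(-173) + (1/4)*10) + 24760)/(-18149415 + 41123) = ((-173/4 + 5/2) + 24760)/(-18108292) = (-163/4 + 24760)*(-1/18108292) = (98877/4)*(-1/18108292) = -98877/72433168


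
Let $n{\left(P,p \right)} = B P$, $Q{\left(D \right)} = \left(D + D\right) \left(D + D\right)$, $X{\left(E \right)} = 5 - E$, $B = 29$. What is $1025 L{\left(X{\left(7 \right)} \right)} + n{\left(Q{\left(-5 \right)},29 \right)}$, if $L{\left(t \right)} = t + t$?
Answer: $-1200$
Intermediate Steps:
$Q{\left(D \right)} = 4 D^{2}$ ($Q{\left(D \right)} = 2 D 2 D = 4 D^{2}$)
$n{\left(P,p \right)} = 29 P$
$L{\left(t \right)} = 2 t$
$1025 L{\left(X{\left(7 \right)} \right)} + n{\left(Q{\left(-5 \right)},29 \right)} = 1025 \cdot 2 \left(5 - 7\right) + 29 \cdot 4 \left(-5\right)^{2} = 1025 \cdot 2 \left(5 - 7\right) + 29 \cdot 4 \cdot 25 = 1025 \cdot 2 \left(-2\right) + 29 \cdot 100 = 1025 \left(-4\right) + 2900 = -4100 + 2900 = -1200$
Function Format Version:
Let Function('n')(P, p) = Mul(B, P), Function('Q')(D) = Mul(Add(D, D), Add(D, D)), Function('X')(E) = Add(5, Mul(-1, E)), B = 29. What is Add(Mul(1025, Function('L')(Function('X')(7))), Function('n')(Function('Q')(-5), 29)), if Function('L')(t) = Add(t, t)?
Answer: -1200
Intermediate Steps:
Function('Q')(D) = Mul(4, Pow(D, 2)) (Function('Q')(D) = Mul(Mul(2, D), Mul(2, D)) = Mul(4, Pow(D, 2)))
Function('n')(P, p) = Mul(29, P)
Function('L')(t) = Mul(2, t)
Add(Mul(1025, Function('L')(Function('X')(7))), Function('n')(Function('Q')(-5), 29)) = Add(Mul(1025, Mul(2, Add(5, Mul(-1, 7)))), Mul(29, Mul(4, Pow(-5, 2)))) = Add(Mul(1025, Mul(2, Add(5, -7))), Mul(29, Mul(4, 25))) = Add(Mul(1025, Mul(2, -2)), Mul(29, 100)) = Add(Mul(1025, -4), 2900) = Add(-4100, 2900) = -1200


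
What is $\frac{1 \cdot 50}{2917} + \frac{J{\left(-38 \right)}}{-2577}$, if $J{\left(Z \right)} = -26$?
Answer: $\frac{204692}{7517109} \approx 0.02723$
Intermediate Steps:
$\frac{1 \cdot 50}{2917} + \frac{J{\left(-38 \right)}}{-2577} = \frac{1 \cdot 50}{2917} - \frac{26}{-2577} = 50 \cdot \frac{1}{2917} - - \frac{26}{2577} = \frac{50}{2917} + \frac{26}{2577} = \frac{204692}{7517109}$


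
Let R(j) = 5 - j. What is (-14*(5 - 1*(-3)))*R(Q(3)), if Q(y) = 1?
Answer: -448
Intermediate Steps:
(-14*(5 - 1*(-3)))*R(Q(3)) = (-14*(5 - 1*(-3)))*(5 - 1*1) = (-14*(5 + 3))*(5 - 1) = -14*8*4 = -112*4 = -448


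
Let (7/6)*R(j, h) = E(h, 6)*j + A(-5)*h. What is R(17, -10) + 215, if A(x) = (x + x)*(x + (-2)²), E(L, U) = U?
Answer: 1517/7 ≈ 216.71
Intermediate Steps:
A(x) = 2*x*(4 + x) (A(x) = (2*x)*(x + 4) = (2*x)*(4 + x) = 2*x*(4 + x))
R(j, h) = 36*j/7 + 60*h/7 (R(j, h) = 6*(6*j + (2*(-5)*(4 - 5))*h)/7 = 6*(6*j + (2*(-5)*(-1))*h)/7 = 6*(6*j + 10*h)/7 = 36*j/7 + 60*h/7)
R(17, -10) + 215 = ((36/7)*17 + (60/7)*(-10)) + 215 = (612/7 - 600/7) + 215 = 12/7 + 215 = 1517/7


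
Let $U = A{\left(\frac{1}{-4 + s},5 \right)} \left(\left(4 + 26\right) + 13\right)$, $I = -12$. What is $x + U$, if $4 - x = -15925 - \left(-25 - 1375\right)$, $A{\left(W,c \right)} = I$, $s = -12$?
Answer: $14013$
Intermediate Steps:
$A{\left(W,c \right)} = -12$
$x = 14529$ ($x = 4 - \left(-15925 - \left(-25 - 1375\right)\right) = 4 - \left(-15925 - -1400\right) = 4 - \left(-15925 + 1400\right) = 4 - -14525 = 4 + 14525 = 14529$)
$U = -516$ ($U = - 12 \left(\left(4 + 26\right) + 13\right) = - 12 \left(30 + 13\right) = \left(-12\right) 43 = -516$)
$x + U = 14529 - 516 = 14013$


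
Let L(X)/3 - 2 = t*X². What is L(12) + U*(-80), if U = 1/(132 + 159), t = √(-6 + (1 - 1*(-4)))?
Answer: 1666/291 + 432*I ≈ 5.7251 + 432.0*I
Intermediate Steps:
t = I (t = √(-6 + (1 + 4)) = √(-6 + 5) = √(-1) = I ≈ 1.0*I)
L(X) = 6 + 3*I*X² (L(X) = 6 + 3*(I*X²) = 6 + 3*I*X²)
U = 1/291 ≈ 0.0034364
L(12) + U*(-80) = (6 + 3*I*12²) + (1/291)*(-80) = (6 + 3*I*144) - 80/291 = (6 + 432*I) - 80/291 = 1666/291 + 432*I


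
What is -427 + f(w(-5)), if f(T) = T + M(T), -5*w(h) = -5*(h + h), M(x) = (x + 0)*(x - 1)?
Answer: -327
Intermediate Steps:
M(x) = x*(-1 + x)
w(h) = 2*h (w(h) = -(-1)*(h + h) = -(-1)*2*h = -(-2)*h = 2*h)
f(T) = T + T*(-1 + T)
-427 + f(w(-5)) = -427 + (2*(-5))² = -427 + (-10)² = -427 + 100 = -327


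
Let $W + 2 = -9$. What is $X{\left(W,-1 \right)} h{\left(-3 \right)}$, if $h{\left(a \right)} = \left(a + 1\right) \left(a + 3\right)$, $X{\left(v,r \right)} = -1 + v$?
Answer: $0$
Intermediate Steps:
$W = -11$ ($W = -2 - 9 = -11$)
$h{\left(a \right)} = \left(1 + a\right) \left(3 + a\right)$
$X{\left(W,-1 \right)} h{\left(-3 \right)} = \left(-1 - 11\right) \left(3 + \left(-3\right)^{2} + 4 \left(-3\right)\right) = - 12 \left(3 + 9 - 12\right) = \left(-12\right) 0 = 0$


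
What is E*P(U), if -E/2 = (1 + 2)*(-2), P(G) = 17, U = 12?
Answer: 204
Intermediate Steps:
E = 12 (E = -2*(1 + 2)*(-2) = -6*(-2) = -2*(-6) = 12)
E*P(U) = 12*17 = 204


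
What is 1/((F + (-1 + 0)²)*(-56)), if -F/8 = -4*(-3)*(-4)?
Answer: -1/21560 ≈ -4.6382e-5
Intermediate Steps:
F = 384 (F = -8*(-4*(-3))*(-4) = -96*(-4) = -8*(-48) = 384)
1/((F + (-1 + 0)²)*(-56)) = 1/((384 + (-1 + 0)²)*(-56)) = 1/((384 + (-1)²)*(-56)) = 1/((384 + 1)*(-56)) = 1/(385*(-56)) = 1/(-21560) = -1/21560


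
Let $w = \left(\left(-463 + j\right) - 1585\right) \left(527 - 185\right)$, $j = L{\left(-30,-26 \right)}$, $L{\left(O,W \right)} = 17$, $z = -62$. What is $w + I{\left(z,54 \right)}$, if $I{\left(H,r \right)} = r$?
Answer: $-694548$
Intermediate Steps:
$j = 17$
$w = -694602$ ($w = \left(\left(-463 + 17\right) - 1585\right) \left(527 - 185\right) = \left(-446 - 1585\right) 342 = \left(-2031\right) 342 = -694602$)
$w + I{\left(z,54 \right)} = -694602 + 54 = -694548$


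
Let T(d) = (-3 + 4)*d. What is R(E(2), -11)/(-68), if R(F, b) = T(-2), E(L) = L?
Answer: 1/34 ≈ 0.029412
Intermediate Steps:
T(d) = d (T(d) = 1*d = d)
R(F, b) = -2
R(E(2), -11)/(-68) = -2/(-68) = -2*(-1/68) = 1/34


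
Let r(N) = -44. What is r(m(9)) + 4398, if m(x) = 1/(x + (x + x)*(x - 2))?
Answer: 4354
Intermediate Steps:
m(x) = 1/(x + 2*x*(-2 + x)) (m(x) = 1/(x + (2*x)*(-2 + x)) = 1/(x + 2*x*(-2 + x)))
r(m(9)) + 4398 = -44 + 4398 = 4354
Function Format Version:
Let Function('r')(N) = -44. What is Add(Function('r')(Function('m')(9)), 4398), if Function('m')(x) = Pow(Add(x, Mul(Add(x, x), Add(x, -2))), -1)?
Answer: 4354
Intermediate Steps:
Function('m')(x) = Pow(Add(x, Mul(2, x, Add(-2, x))), -1) (Function('m')(x) = Pow(Add(x, Mul(Mul(2, x), Add(-2, x))), -1) = Pow(Add(x, Mul(2, x, Add(-2, x))), -1))
Add(Function('r')(Function('m')(9)), 4398) = Add(-44, 4398) = 4354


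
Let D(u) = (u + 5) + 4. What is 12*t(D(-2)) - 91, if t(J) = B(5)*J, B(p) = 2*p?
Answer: 749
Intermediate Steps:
D(u) = 9 + u (D(u) = (5 + u) + 4 = 9 + u)
t(J) = 10*J (t(J) = (2*5)*J = 10*J)
12*t(D(-2)) - 91 = 12*(10*(9 - 2)) - 91 = 12*(10*7) - 91 = 12*70 - 91 = 840 - 91 = 749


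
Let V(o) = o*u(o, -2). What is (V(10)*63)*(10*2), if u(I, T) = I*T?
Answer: -252000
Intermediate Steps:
V(o) = -2*o² (V(o) = o*(o*(-2)) = o*(-2*o) = -2*o²)
(V(10)*63)*(10*2) = (-2*10²*63)*(10*2) = (-2*100*63)*20 = -200*63*20 = -12600*20 = -252000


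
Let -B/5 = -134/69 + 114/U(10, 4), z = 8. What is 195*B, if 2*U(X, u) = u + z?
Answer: -382525/23 ≈ -16632.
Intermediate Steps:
U(X, u) = 4 + u/2 (U(X, u) = (u + 8)/2 = (8 + u)/2 = 4 + u/2)
B = -5885/69 (B = -5*(-134/69 + 114/(4 + (1/2)*4)) = -5*(-134*1/69 + 114/(4 + 2)) = -5*(-134/69 + 114/6) = -5*(-134/69 + 114*(1/6)) = -5*(-134/69 + 19) = -5*1177/69 = -5885/69 ≈ -85.290)
195*B = 195*(-5885/69) = -382525/23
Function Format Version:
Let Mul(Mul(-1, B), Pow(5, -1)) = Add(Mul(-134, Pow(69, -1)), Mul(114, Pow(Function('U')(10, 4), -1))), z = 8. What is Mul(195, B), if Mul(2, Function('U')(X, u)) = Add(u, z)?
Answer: Rational(-382525, 23) ≈ -16632.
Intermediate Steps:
Function('U')(X, u) = Add(4, Mul(Rational(1, 2), u)) (Function('U')(X, u) = Mul(Rational(1, 2), Add(u, 8)) = Mul(Rational(1, 2), Add(8, u)) = Add(4, Mul(Rational(1, 2), u)))
B = Rational(-5885, 69) (B = Mul(-5, Add(Mul(-134, Pow(69, -1)), Mul(114, Pow(Add(4, Mul(Rational(1, 2), 4)), -1)))) = Mul(-5, Add(Mul(-134, Rational(1, 69)), Mul(114, Pow(Add(4, 2), -1)))) = Mul(-5, Add(Rational(-134, 69), Mul(114, Pow(6, -1)))) = Mul(-5, Add(Rational(-134, 69), Mul(114, Rational(1, 6)))) = Mul(-5, Add(Rational(-134, 69), 19)) = Mul(-5, Rational(1177, 69)) = Rational(-5885, 69) ≈ -85.290)
Mul(195, B) = Mul(195, Rational(-5885, 69)) = Rational(-382525, 23)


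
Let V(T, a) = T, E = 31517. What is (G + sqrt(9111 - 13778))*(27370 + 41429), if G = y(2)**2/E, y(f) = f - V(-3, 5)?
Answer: 1719975/31517 + 68799*I*sqrt(4667) ≈ 54.573 + 4.7e+6*I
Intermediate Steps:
y(f) = 3 + f (y(f) = f - 1*(-3) = f + 3 = 3 + f)
G = 25/31517 (G = (3 + 2)**2/31517 = 5**2*(1/31517) = 25*(1/31517) = 25/31517 ≈ 0.00079322)
(G + sqrt(9111 - 13778))*(27370 + 41429) = (25/31517 + sqrt(9111 - 13778))*(27370 + 41429) = (25/31517 + sqrt(-4667))*68799 = (25/31517 + I*sqrt(4667))*68799 = 1719975/31517 + 68799*I*sqrt(4667)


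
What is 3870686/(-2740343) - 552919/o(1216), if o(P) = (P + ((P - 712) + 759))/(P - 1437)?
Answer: 334846888748363/6793310297 ≈ 49291.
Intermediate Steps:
o(P) = (47 + 2*P)/(-1437 + P) (o(P) = (P + ((-712 + P) + 759))/(-1437 + P) = (P + (47 + P))/(-1437 + P) = (47 + 2*P)/(-1437 + P))
3870686/(-2740343) - 552919/o(1216) = 3870686/(-2740343) - 552919*(-1437 + 1216)/(47 + 2*1216) = 3870686*(-1/2740343) - 552919*(-221/(47 + 2432)) = -3870686/2740343 - 552919/((-1/221*2479)) = -3870686/2740343 - 552919/(-2479/221) = -3870686/2740343 - 552919*(-221/2479) = -3870686/2740343 + 122195099/2479 = 334846888748363/6793310297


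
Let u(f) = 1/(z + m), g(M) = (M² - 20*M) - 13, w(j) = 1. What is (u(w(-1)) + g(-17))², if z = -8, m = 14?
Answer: 13667809/36 ≈ 3.7966e+5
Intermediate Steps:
g(M) = -13 + M² - 20*M
u(f) = ⅙ (u(f) = 1/(-8 + 14) = 1/6 = ⅙)
(u(w(-1)) + g(-17))² = (⅙ + (-13 + (-17)² - 20*(-17)))² = (⅙ + (-13 + 289 + 340))² = (⅙ + 616)² = (3697/6)² = 13667809/36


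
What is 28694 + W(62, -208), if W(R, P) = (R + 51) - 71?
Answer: 28736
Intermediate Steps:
W(R, P) = -20 + R (W(R, P) = (51 + R) - 71 = -20 + R)
28694 + W(62, -208) = 28694 + (-20 + 62) = 28694 + 42 = 28736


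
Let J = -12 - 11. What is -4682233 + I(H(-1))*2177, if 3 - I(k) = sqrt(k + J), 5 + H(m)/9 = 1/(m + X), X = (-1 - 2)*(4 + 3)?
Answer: -4675702 - 2177*I*sqrt(33110)/22 ≈ -4.6757e+6 - 18006.0*I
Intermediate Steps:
X = -21 (X = -3*7 = -21)
J = -23
H(m) = -45 + 9/(-21 + m) (H(m) = -45 + 9/(m - 21) = -45 + 9/(-21 + m))
I(k) = 3 - sqrt(-23 + k) (I(k) = 3 - sqrt(k - 23) = 3 - sqrt(-23 + k))
-4682233 + I(H(-1))*2177 = -4682233 + (3 - sqrt(-23 + 9*(106 - 5*(-1))/(-21 - 1)))*2177 = -4682233 + (3 - sqrt(-23 + 9*(106 + 5)/(-22)))*2177 = -4682233 + (3 - sqrt(-23 + 9*(-1/22)*111))*2177 = -4682233 + (3 - sqrt(-23 - 999/22))*2177 = -4682233 + (3 - sqrt(-1505/22))*2177 = -4682233 + (3 - I*sqrt(33110)/22)*2177 = -4682233 + (6531 - 2177*I*sqrt(33110)/22) = -4675702 - 2177*I*sqrt(33110)/22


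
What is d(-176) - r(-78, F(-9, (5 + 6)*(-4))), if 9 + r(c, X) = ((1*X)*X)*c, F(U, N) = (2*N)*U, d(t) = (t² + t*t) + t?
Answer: 48988377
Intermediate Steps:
d(t) = t + 2*t² (d(t) = (t² + t²) + t = 2*t² + t = t + 2*t²)
F(U, N) = 2*N*U
r(c, X) = -9 + c*X² (r(c, X) = -9 + ((1*X)*X)*c = -9 + (X*X)*c = -9 + X²*c = -9 + c*X²)
d(-176) - r(-78, F(-9, (5 + 6)*(-4))) = -176*(1 + 2*(-176)) - (-9 - 78*5184*(5 + 6)²) = -176*(1 - 352) - (-9 - 78*(2*(11*(-4))*(-9))²) = -176*(-351) - (-9 - 78*(2*(-44)*(-9))²) = 61776 - (-9 - 78*792²) = 61776 - (-9 - 78*627264) = 61776 - (-9 - 48926592) = 61776 - 1*(-48926601) = 61776 + 48926601 = 48988377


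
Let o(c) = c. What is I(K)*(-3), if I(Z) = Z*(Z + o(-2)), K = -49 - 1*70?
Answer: -43197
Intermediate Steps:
K = -119 (K = -49 - 70 = -119)
I(Z) = Z*(-2 + Z) (I(Z) = Z*(Z - 2) = Z*(-2 + Z))
I(K)*(-3) = -119*(-2 - 119)*(-3) = -119*(-121)*(-3) = 14399*(-3) = -43197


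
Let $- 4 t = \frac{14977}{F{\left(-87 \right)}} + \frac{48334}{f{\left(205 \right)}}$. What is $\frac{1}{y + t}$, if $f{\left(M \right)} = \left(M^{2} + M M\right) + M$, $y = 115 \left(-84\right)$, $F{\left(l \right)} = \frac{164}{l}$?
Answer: $- \frac{1348080}{10344983191} \approx -0.00013031$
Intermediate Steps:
$y = -9660$
$f{\left(M \right)} = M + 2 M^{2}$ ($f{\left(M \right)} = \left(M^{2} + M^{2}\right) + M = 2 M^{2} + M = M + 2 M^{2}$)
$t = \frac{2677469609}{1348080}$ ($t = - \frac{\frac{14977}{164 \frac{1}{-87}} + \frac{48334}{205 \left(1 + 2 \cdot 205\right)}}{4} = - \frac{\frac{14977}{164 \left(- \frac{1}{87}\right)} + \frac{48334}{205 \left(1 + 410\right)}}{4} = - \frac{\frac{14977}{- \frac{164}{87}} + \frac{48334}{205 \cdot 411}}{4} = - \frac{14977 \left(- \frac{87}{164}\right) + \frac{48334}{84255}}{4} = - \frac{- \frac{1302999}{164} + 48334 \cdot \frac{1}{84255}}{4} = - \frac{- \frac{1302999}{164} + \frac{48334}{84255}}{4} = \left(- \frac{1}{4}\right) \left(- \frac{2677469609}{337020}\right) = \frac{2677469609}{1348080} \approx 1986.1$)
$\frac{1}{y + t} = \frac{1}{-9660 + \frac{2677469609}{1348080}} = \frac{1}{- \frac{10344983191}{1348080}} = - \frac{1348080}{10344983191}$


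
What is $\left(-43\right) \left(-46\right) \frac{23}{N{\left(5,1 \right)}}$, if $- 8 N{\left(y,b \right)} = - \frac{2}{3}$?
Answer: $545928$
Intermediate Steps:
$N{\left(y,b \right)} = \frac{1}{12}$ ($N{\left(y,b \right)} = - \frac{\left(-2\right) \frac{1}{3}}{8} = \left(- \frac{1}{8}\right) \left(- \frac{2}{3}\right) = \frac{1}{12}$)
$\left(-43\right) \left(-46\right) \frac{23}{N{\left(5,1 \right)}} = \left(-43\right) \left(-46\right) 23 \frac{1}{\frac{1}{12}} = 1978 \cdot 23 \cdot 12 = 1978 \cdot 276 = 545928$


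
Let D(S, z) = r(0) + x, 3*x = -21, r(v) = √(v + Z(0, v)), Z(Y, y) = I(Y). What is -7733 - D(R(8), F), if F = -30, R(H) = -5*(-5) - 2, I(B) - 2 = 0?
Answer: -7726 - √2 ≈ -7727.4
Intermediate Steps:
I(B) = 2 (I(B) = 2 + 0 = 2)
Z(Y, y) = 2
r(v) = √(2 + v) (r(v) = √(v + 2) = √(2 + v))
R(H) = 23 (R(H) = 25 - 2 = 23)
x = -7 (x = (⅓)*(-21) = -7)
D(S, z) = -7 + √2 (D(S, z) = √(2 + 0) - 7 = √2 - 7 = -7 + √2)
-7733 - D(R(8), F) = -7733 - (-7 + √2) = -7733 + (7 - √2) = -7726 - √2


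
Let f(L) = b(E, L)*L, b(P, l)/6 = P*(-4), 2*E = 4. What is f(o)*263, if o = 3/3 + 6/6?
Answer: -25248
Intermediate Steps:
E = 2 (E = (½)*4 = 2)
b(P, l) = -24*P (b(P, l) = 6*(P*(-4)) = 6*(-4*P) = -24*P)
o = 2 (o = 3*(⅓) + 6*(⅙) = 1 + 1 = 2)
f(L) = -48*L (f(L) = (-24*2)*L = -48*L)
f(o)*263 = -48*2*263 = -96*263 = -25248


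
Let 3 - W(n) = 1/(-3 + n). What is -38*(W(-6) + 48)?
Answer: -17480/9 ≈ -1942.2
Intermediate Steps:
W(n) = 3 - 1/(-3 + n)
-38*(W(-6) + 48) = -38*((-10 + 3*(-6))/(-3 - 6) + 48) = -38*((-10 - 18)/(-9) + 48) = -38*(-⅑*(-28) + 48) = -38*(28/9 + 48) = -38*460/9 = -17480/9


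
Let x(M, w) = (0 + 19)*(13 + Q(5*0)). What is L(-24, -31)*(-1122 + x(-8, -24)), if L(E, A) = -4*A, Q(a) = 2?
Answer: -103788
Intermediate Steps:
x(M, w) = 285 (x(M, w) = (0 + 19)*(13 + 2) = 19*15 = 285)
L(-24, -31)*(-1122 + x(-8, -24)) = (-4*(-31))*(-1122 + 285) = 124*(-837) = -103788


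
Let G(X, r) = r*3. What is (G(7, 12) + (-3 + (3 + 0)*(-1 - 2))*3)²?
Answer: 0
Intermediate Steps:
G(X, r) = 3*r
(G(7, 12) + (-3 + (3 + 0)*(-1 - 2))*3)² = (3*12 + (-3 + (3 + 0)*(-1 - 2))*3)² = (36 + (-3 + 3*(-3))*3)² = (36 + (-3 - 9)*3)² = (36 - 12*3)² = (36 - 36)² = 0² = 0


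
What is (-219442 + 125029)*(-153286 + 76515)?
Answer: 7248180423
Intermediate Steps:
(-219442 + 125029)*(-153286 + 76515) = -94413*(-76771) = 7248180423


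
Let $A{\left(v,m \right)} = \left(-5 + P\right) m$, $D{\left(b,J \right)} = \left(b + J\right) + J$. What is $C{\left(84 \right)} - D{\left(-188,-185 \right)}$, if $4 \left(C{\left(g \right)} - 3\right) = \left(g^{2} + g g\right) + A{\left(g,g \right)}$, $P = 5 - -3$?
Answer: $4152$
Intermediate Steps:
$P = 8$ ($P = 5 + 3 = 8$)
$D{\left(b,J \right)} = b + 2 J$ ($D{\left(b,J \right)} = \left(J + b\right) + J = b + 2 J$)
$A{\left(v,m \right)} = 3 m$ ($A{\left(v,m \right)} = \left(-5 + 8\right) m = 3 m$)
$C{\left(g \right)} = 3 + \frac{g^{2}}{2} + \frac{3 g}{4}$ ($C{\left(g \right)} = 3 + \frac{\left(g^{2} + g g\right) + 3 g}{4} = 3 + \frac{\left(g^{2} + g^{2}\right) + 3 g}{4} = 3 + \frac{2 g^{2} + 3 g}{4} = 3 + \left(\frac{g^{2}}{2} + \frac{3 g}{4}\right) = 3 + \frac{g^{2}}{2} + \frac{3 g}{4}$)
$C{\left(84 \right)} - D{\left(-188,-185 \right)} = \left(3 + \frac{84^{2}}{2} + \frac{3}{4} \cdot 84\right) - \left(-188 + 2 \left(-185\right)\right) = \left(3 + \frac{1}{2} \cdot 7056 + 63\right) - \left(-188 - 370\right) = \left(3 + 3528 + 63\right) - -558 = 3594 + 558 = 4152$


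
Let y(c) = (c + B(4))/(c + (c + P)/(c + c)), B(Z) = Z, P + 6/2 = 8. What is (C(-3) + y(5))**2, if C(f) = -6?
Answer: 81/4 ≈ 20.250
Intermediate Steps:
P = 5 (P = -3 + 8 = 5)
y(c) = (4 + c)/(c + (5 + c)/(2*c)) (y(c) = (c + 4)/(c + (c + 5)/(c + c)) = (4 + c)/(c + (5 + c)/((2*c))) = (4 + c)/(c + (5 + c)*(1/(2*c))) = (4 + c)/(c + (5 + c)/(2*c)))
(C(-3) + y(5))**2 = (-6 + 2*5*(4 + 5)/(5 + 5 + 2*5**2))**2 = (-6 + 2*5*9/(5 + 5 + 2*25))**2 = (-6 + 2*5*9/(5 + 5 + 50))**2 = (-6 + 2*5*9/60)**2 = (-6 + 2*5*(1/60)*9)**2 = (-6 + 3/2)**2 = (-9/2)**2 = 81/4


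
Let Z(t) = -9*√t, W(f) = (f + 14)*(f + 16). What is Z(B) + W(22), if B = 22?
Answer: 1368 - 9*√22 ≈ 1325.8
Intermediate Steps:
W(f) = (14 + f)*(16 + f)
Z(B) + W(22) = -9*√22 + (224 + 22² + 30*22) = -9*√22 + (224 + 484 + 660) = -9*√22 + 1368 = 1368 - 9*√22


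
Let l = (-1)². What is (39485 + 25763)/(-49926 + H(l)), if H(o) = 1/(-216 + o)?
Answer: -14028320/10734091 ≈ -1.3069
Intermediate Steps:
l = 1
(39485 + 25763)/(-49926 + H(l)) = (39485 + 25763)/(-49926 + 1/(-216 + 1)) = 65248/(-49926 + 1/(-215)) = 65248/(-49926 - 1/215) = 65248/(-10734091/215) = 65248*(-215/10734091) = -14028320/10734091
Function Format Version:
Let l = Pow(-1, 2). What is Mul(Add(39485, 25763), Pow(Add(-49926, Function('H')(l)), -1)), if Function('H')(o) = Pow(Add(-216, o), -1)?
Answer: Rational(-14028320, 10734091) ≈ -1.3069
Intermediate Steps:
l = 1
Mul(Add(39485, 25763), Pow(Add(-49926, Function('H')(l)), -1)) = Mul(Add(39485, 25763), Pow(Add(-49926, Pow(Add(-216, 1), -1)), -1)) = Mul(65248, Pow(Add(-49926, Pow(-215, -1)), -1)) = Mul(65248, Pow(Add(-49926, Rational(-1, 215)), -1)) = Mul(65248, Pow(Rational(-10734091, 215), -1)) = Mul(65248, Rational(-215, 10734091)) = Rational(-14028320, 10734091)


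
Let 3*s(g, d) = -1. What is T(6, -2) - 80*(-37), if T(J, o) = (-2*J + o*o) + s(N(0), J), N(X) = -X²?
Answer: 8855/3 ≈ 2951.7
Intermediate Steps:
s(g, d) = -⅓ (s(g, d) = (⅓)*(-1) = -⅓)
T(J, o) = -⅓ + o² - 2*J (T(J, o) = (-2*J + o*o) - ⅓ = (-2*J + o²) - ⅓ = (o² - 2*J) - ⅓ = -⅓ + o² - 2*J)
T(6, -2) - 80*(-37) = (-⅓ + (-2)² - 2*6) - 80*(-37) = (-⅓ + 4 - 12) + 2960 = -25/3 + 2960 = 8855/3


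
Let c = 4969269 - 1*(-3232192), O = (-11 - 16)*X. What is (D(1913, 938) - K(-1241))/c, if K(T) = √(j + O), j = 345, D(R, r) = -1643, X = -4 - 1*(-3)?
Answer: -1643/8201461 - 2*√93/8201461 ≈ -0.00020268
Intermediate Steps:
X = -1 (X = -4 + 3 = -1)
O = 27 (O = (-11 - 16)*(-1) = -27*(-1) = 27)
K(T) = 2*√93 (K(T) = √(345 + 27) = √372 = 2*√93)
c = 8201461 (c = 4969269 + 3232192 = 8201461)
(D(1913, 938) - K(-1241))/c = (-1643 - 2*√93)/8201461 = (-1643 - 2*√93)*(1/8201461) = -1643/8201461 - 2*√93/8201461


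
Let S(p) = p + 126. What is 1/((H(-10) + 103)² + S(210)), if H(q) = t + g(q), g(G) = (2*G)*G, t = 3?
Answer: 1/93972 ≈ 1.0641e-5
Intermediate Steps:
g(G) = 2*G²
H(q) = 3 + 2*q²
S(p) = 126 + p
1/((H(-10) + 103)² + S(210)) = 1/(((3 + 2*(-10)²) + 103)² + (126 + 210)) = 1/(((3 + 2*100) + 103)² + 336) = 1/(((3 + 200) + 103)² + 336) = 1/((203 + 103)² + 336) = 1/(306² + 336) = 1/(93636 + 336) = 1/93972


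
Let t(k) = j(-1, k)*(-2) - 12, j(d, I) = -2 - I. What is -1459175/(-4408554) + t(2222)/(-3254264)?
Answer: 295561520416/896662410891 ≈ 0.32962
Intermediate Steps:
t(k) = -8 + 2*k (t(k) = (-2 - k)*(-2) - 12 = (4 + 2*k) - 12 = -8 + 2*k)
-1459175/(-4408554) + t(2222)/(-3254264) = -1459175/(-4408554) + (-8 + 2*2222)/(-3254264) = -1459175*(-1/4408554) + (-8 + 4444)*(-1/3254264) = 1459175/4408554 + 4436*(-1/3254264) = 1459175/4408554 - 1109/813566 = 295561520416/896662410891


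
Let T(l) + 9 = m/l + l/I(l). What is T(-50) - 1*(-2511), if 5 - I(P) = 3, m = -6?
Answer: 61928/25 ≈ 2477.1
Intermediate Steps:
I(P) = 2 (I(P) = 5 - 1*3 = 5 - 3 = 2)
T(l) = -9 + l/2 - 6/l (T(l) = -9 + (-6/l + l/2) = -9 + (l/2 - 6/l) = -9 + l/2 - 6/l)
T(-50) - 1*(-2511) = (-9 + (½)*(-50) - 6/(-50)) - 1*(-2511) = (-9 - 25 - 6*(-1/50)) + 2511 = (-9 - 25 + 3/25) + 2511 = -847/25 + 2511 = 61928/25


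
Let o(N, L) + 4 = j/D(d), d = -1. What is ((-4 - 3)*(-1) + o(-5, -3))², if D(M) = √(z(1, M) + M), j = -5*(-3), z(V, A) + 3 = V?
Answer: (3 - 5*I*√3)² ≈ -66.0 - 51.962*I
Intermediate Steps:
z(V, A) = -3 + V
j = 15
D(M) = √(-2 + M) (D(M) = √((-3 + 1) + M) = √(-2 + M))
o(N, L) = -4 - 5*I*√3 (o(N, L) = -4 + 15/(√(-2 - 1)) = -4 + 15/(√(-3)) = -4 + 15/((I*√3)) = -4 + 15*(-I*√3/3) = -4 - 5*I*√3)
((-4 - 3)*(-1) + o(-5, -3))² = ((-4 - 3)*(-1) + (-4 - 5*I*√3))² = (-7*(-1) + (-4 - 5*I*√3))² = (7 + (-4 - 5*I*√3))² = (3 - 5*I*√3)²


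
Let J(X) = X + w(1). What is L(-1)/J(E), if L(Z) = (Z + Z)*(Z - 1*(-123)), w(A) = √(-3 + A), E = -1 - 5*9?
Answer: 5612/1059 + 122*I*√2/1059 ≈ 5.2993 + 0.16292*I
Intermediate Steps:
E = -46 (E = -1 - 45 = -46)
J(X) = X + I*√2 (J(X) = X + √(-3 + 1) = X + √(-2) = X + I*√2)
L(Z) = 2*Z*(123 + Z) (L(Z) = (2*Z)*(Z + 123) = (2*Z)*(123 + Z) = 2*Z*(123 + Z))
L(-1)/J(E) = (2*(-1)*(123 - 1))/(-46 + I*√2) = (2*(-1)*122)/(-46 + I*√2) = -244/(-46 + I*√2)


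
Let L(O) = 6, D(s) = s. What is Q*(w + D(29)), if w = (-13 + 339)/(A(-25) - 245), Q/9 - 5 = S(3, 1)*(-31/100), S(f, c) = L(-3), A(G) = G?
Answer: 294532/375 ≈ 785.42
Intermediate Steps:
S(f, c) = 6
Q = 1413/50 (Q = 45 + 9*(6*(-31/100)) = 45 + 9*(-93/50) = 45 - 837/50 = 1413/50 ≈ 28.260)
w = -163/135 (w = (-13 + 339)/(-25 - 245) = 326/(-270) = 326*(-1/270) = -163/135 ≈ -1.2074)
Q*(w + D(29)) = 1413*(-163/135 + 29)/50 = (1413/50)*(3752/135) = 294532/375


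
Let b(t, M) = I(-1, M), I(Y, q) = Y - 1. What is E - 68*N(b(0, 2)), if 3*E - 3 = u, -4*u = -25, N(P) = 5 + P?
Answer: -2411/12 ≈ -200.92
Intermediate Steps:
I(Y, q) = -1 + Y
b(t, M) = -2 (b(t, M) = -1 - 1 = -2)
u = 25/4 (u = -¼*(-25) = 25/4 ≈ 6.2500)
E = 37/12 (E = 1 + (⅓)*(25/4) = 1 + 25/12 = 37/12 ≈ 3.0833)
E - 68*N(b(0, 2)) = 37/12 - 68*(5 - 2) = 37/12 - 68*3 = 37/12 - 204 = -2411/12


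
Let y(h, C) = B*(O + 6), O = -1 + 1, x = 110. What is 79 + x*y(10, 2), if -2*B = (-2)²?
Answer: -1241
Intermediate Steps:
B = -2 (B = -½*(-2)² = -½*4 = -2)
O = 0
y(h, C) = -12 (y(h, C) = -2*(0 + 6) = -2*6 = -12)
79 + x*y(10, 2) = 79 + 110*(-12) = 79 - 1320 = -1241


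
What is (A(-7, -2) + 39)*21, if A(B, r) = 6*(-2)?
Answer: 567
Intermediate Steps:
A(B, r) = -12
(A(-7, -2) + 39)*21 = (-12 + 39)*21 = 27*21 = 567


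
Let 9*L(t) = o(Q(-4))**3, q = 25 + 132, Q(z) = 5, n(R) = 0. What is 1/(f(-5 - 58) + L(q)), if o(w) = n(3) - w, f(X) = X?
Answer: -9/692 ≈ -0.013006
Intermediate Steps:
o(w) = -w (o(w) = 0 - w = -w)
q = 157
L(t) = -125/9 (L(t) = (-1*5)**3/9 = (1/9)*(-5)**3 = (1/9)*(-125) = -125/9)
1/(f(-5 - 58) + L(q)) = 1/((-5 - 58) - 125/9) = 1/(-63 - 125/9) = 1/(-692/9) = -9/692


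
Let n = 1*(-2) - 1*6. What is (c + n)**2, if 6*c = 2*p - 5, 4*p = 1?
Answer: 1225/16 ≈ 76.563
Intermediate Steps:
p = 1/4 (p = (1/4)*1 = 1/4 ≈ 0.25000)
c = -3/4 (c = (2*(1/4) - 5)/6 = (1/2 - 5)/6 = (1/6)*(-9/2) = -3/4 ≈ -0.75000)
n = -8 (n = -2 - 6 = -8)
(c + n)**2 = (-3/4 - 8)**2 = (-35/4)**2 = 1225/16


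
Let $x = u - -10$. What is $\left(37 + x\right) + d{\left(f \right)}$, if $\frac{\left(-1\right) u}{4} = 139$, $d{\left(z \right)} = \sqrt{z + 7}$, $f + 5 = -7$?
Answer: $-509 + i \sqrt{5} \approx -509.0 + 2.2361 i$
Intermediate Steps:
$f = -12$ ($f = -5 - 7 = -12$)
$d{\left(z \right)} = \sqrt{7 + z}$
$u = -556$ ($u = \left(-4\right) 139 = -556$)
$x = -546$ ($x = -556 - -10 = -556 + 10 = -546$)
$\left(37 + x\right) + d{\left(f \right)} = \left(37 - 546\right) + \sqrt{7 - 12} = -509 + \sqrt{-5} = -509 + i \sqrt{5}$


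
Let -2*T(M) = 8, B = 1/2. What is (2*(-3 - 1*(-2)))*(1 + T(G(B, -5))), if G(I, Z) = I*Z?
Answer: 6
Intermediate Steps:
B = ½ ≈ 0.50000
T(M) = -4 (T(M) = -½*8 = -4)
(2*(-3 - 1*(-2)))*(1 + T(G(B, -5))) = (2*(-3 - 1*(-2)))*(1 - 4) = (2*(-3 + 2))*(-3) = (2*(-1))*(-3) = -2*(-3) = 6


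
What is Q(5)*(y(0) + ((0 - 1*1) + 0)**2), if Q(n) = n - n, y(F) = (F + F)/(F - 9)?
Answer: 0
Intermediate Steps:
y(F) = 2*F/(-9 + F) (y(F) = (2*F)/(-9 + F) = 2*F/(-9 + F))
Q(n) = 0
Q(5)*(y(0) + ((0 - 1*1) + 0)**2) = 0*(2*0/(-9 + 0) + ((0 - 1*1) + 0)**2) = 0*(2*0/(-9) + ((0 - 1) + 0)**2) = 0*(2*0*(-1/9) + (-1 + 0)**2) = 0*(0 + (-1)**2) = 0*(0 + 1) = 0*1 = 0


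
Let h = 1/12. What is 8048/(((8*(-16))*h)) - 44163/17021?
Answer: -25773015/34042 ≈ -757.09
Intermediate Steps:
h = 1/12 ≈ 0.083333
8048/(((8*(-16))*h)) - 44163/17021 = 8048/(((8*(-16))*(1/12))) - 44163/17021 = 8048/((-128*1/12)) - 44163*1/17021 = 8048/(-32/3) - 44163/17021 = 8048*(-3/32) - 44163/17021 = -1509/2 - 44163/17021 = -25773015/34042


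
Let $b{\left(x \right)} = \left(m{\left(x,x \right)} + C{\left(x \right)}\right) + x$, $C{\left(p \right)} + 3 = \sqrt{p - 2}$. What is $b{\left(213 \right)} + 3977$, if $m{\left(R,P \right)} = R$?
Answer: $4400 + \sqrt{211} \approx 4414.5$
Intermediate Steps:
$C{\left(p \right)} = -3 + \sqrt{-2 + p}$ ($C{\left(p \right)} = -3 + \sqrt{p - 2} = -3 + \sqrt{-2 + p}$)
$b{\left(x \right)} = -3 + \sqrt{-2 + x} + 2 x$ ($b{\left(x \right)} = \left(x + \left(-3 + \sqrt{-2 + x}\right)\right) + x = \left(-3 + x + \sqrt{-2 + x}\right) + x = -3 + \sqrt{-2 + x} + 2 x$)
$b{\left(213 \right)} + 3977 = \left(-3 + \sqrt{-2 + 213} + 2 \cdot 213\right) + 3977 = \left(-3 + \sqrt{211} + 426\right) + 3977 = \left(423 + \sqrt{211}\right) + 3977 = 4400 + \sqrt{211}$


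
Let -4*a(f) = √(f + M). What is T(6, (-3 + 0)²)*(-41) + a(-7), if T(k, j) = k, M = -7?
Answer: -246 - I*√14/4 ≈ -246.0 - 0.93541*I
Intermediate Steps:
a(f) = -√(-7 + f)/4 (a(f) = -√(f - 7)/4 = -√(-7 + f)/4)
T(6, (-3 + 0)²)*(-41) + a(-7) = 6*(-41) - √(-7 - 7)/4 = -246 - I*√14/4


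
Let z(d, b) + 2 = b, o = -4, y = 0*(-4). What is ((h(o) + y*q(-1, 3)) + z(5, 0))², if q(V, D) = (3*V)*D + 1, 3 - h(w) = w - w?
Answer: 1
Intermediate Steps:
y = 0
h(w) = 3 (h(w) = 3 - (w - w) = 3 - 1*0 = 3 + 0 = 3)
z(d, b) = -2 + b
q(V, D) = 1 + 3*D*V (q(V, D) = 3*D*V + 1 = 1 + 3*D*V)
((h(o) + y*q(-1, 3)) + z(5, 0))² = ((3 + 0*(1 + 3*3*(-1))) + (-2 + 0))² = ((3 + 0*(1 - 9)) - 2)² = ((3 + 0*(-8)) - 2)² = ((3 + 0) - 2)² = (3 - 2)² = 1² = 1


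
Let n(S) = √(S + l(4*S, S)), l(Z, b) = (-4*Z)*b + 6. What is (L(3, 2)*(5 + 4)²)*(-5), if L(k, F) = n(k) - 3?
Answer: 1215 - 1215*I*√15 ≈ 1215.0 - 4705.7*I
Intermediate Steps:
l(Z, b) = 6 - 4*Z*b (l(Z, b) = -4*Z*b + 6 = 6 - 4*Z*b)
n(S) = √(6 + S - 16*S²) (n(S) = √(S + (6 - 4*4*S*S)) = √(S + (6 - 16*S²)) = √(6 + S - 16*S²))
L(k, F) = -3 + √(6 + k - 16*k²) (L(k, F) = √(6 + k - 16*k²) - 3 = -3 + √(6 + k - 16*k²))
(L(3, 2)*(5 + 4)²)*(-5) = ((-3 + √(6 + 3 - 16*3²))*(5 + 4)²)*(-5) = ((-3 + √(6 + 3 - 16*9))*9²)*(-5) = ((-3 + √(6 + 3 - 144))*81)*(-5) = ((-3 + √(-135))*81)*(-5) = ((-3 + 3*I*√15)*81)*(-5) = (-243 + 243*I*√15)*(-5) = 1215 - 1215*I*√15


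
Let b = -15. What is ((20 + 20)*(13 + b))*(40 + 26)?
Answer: -5280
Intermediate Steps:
((20 + 20)*(13 + b))*(40 + 26) = ((20 + 20)*(13 - 15))*(40 + 26) = (40*(-2))*66 = -80*66 = -5280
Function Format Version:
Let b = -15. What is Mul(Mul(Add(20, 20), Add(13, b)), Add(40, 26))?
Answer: -5280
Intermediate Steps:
Mul(Mul(Add(20, 20), Add(13, b)), Add(40, 26)) = Mul(Mul(Add(20, 20), Add(13, -15)), Add(40, 26)) = Mul(Mul(40, -2), 66) = Mul(-80, 66) = -5280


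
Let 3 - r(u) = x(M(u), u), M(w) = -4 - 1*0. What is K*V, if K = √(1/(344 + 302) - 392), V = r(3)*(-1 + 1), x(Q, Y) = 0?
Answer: 0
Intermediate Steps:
M(w) = -4 (M(w) = -4 + 0 = -4)
r(u) = 3 (r(u) = 3 - 1*0 = 3 + 0 = 3)
V = 0 (V = 3*(-1 + 1) = 3*0 = 0)
K = I*√163587226/646 (K = √(1/646 - 392) = √(-253231/646) = I*√163587226/646 ≈ 19.799*I)
K*V = (I*√163587226/646)*0 = 0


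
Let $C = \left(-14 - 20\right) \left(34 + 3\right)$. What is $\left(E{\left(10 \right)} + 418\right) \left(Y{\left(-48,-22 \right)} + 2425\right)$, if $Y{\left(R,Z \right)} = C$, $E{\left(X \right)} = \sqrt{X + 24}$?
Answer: $487806 + 1167 \sqrt{34} \approx 4.9461 \cdot 10^{5}$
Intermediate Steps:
$E{\left(X \right)} = \sqrt{24 + X}$
$C = -1258$ ($C = \left(-34\right) 37 = -1258$)
$Y{\left(R,Z \right)} = -1258$
$\left(E{\left(10 \right)} + 418\right) \left(Y{\left(-48,-22 \right)} + 2425\right) = \left(\sqrt{24 + 10} + 418\right) \left(-1258 + 2425\right) = \left(\sqrt{34} + 418\right) 1167 = \left(418 + \sqrt{34}\right) 1167 = 487806 + 1167 \sqrt{34}$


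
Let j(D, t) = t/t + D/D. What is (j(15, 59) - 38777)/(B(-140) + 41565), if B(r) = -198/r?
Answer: -904750/969883 ≈ -0.93284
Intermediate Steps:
j(D, t) = 2 (j(D, t) = 1 + 1 = 2)
(j(15, 59) - 38777)/(B(-140) + 41565) = (2 - 38777)/(-198/(-140) + 41565) = -38775/(-198*(-1/140) + 41565) = -38775/(99/70 + 41565) = -38775/2909649/70 = -38775*70/2909649 = -904750/969883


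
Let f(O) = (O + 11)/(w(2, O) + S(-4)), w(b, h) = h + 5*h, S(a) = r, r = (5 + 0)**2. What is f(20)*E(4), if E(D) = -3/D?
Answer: -93/580 ≈ -0.16034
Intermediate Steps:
r = 25 (r = 5**2 = 25)
S(a) = 25
w(b, h) = 6*h
f(O) = (11 + O)/(25 + 6*O) (f(O) = (O + 11)/(6*O + 25) = (11 + O)/(25 + 6*O))
f(20)*E(4) = ((11 + 20)/(25 + 6*20))*(-3/4) = (31/(25 + 120))*(-3*1/4) = (31/145)*(-3/4) = -93/580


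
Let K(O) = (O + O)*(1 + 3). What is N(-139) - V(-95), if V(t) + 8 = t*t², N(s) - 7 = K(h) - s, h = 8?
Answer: 857593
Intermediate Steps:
K(O) = 8*O (K(O) = (2*O)*4 = 8*O)
N(s) = 71 - s (N(s) = 7 + (8*8 - s) = 7 + (64 - s) = 71 - s)
V(t) = -8 + t³ (V(t) = -8 + t*t² = -8 + t³)
N(-139) - V(-95) = (71 - 1*(-139)) - (-8 + (-95)³) = (71 + 139) - (-8 - 857375) = 210 - 1*(-857383) = 210 + 857383 = 857593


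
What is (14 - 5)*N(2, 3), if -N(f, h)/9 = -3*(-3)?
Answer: -729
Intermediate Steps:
N(f, h) = -81 (N(f, h) = -(-27)*(-3) = -9*9 = -81)
(14 - 5)*N(2, 3) = (14 - 5)*(-81) = 9*(-81) = -729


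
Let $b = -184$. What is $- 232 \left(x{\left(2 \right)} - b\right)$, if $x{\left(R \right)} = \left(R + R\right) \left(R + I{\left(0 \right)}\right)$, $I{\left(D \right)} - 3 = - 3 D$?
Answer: $-47328$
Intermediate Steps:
$I{\left(D \right)} = 3 - 3 D$
$x{\left(R \right)} = 2 R \left(3 + R\right)$ ($x{\left(R \right)} = \left(R + R\right) \left(R + \left(3 - 0\right)\right) = 2 R \left(R + \left(3 + 0\right)\right) = 2 R \left(R + 3\right) = 2 R \left(3 + R\right)$)
$- 232 \left(x{\left(2 \right)} - b\right) = - 232 \left(2 \cdot 2 \left(3 + 2\right) - -184\right) = - 232 \left(2 \cdot 2 \cdot 5 + 184\right) = - 232 \left(20 + 184\right) = \left(-232\right) 204 = -47328$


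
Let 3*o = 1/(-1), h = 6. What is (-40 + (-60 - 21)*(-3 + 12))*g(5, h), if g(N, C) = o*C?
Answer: 1538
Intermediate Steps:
o = -⅓ (o = (⅓)/(-1) = (⅓)*(-1) = -⅓ ≈ -0.33333)
g(N, C) = -C/3
(-40 + (-60 - 21)*(-3 + 12))*g(5, h) = (-40 + (-60 - 21)*(-3 + 12))*(-⅓*6) = (-40 - 81*9)*(-2) = (-40 - 729)*(-2) = -769*(-2) = 1538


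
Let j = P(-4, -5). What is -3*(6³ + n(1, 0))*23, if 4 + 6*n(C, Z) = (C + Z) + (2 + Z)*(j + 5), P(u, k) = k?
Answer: -29739/2 ≈ -14870.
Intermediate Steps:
j = -5
n(C, Z) = -⅔ + C/6 + Z/6 (n(C, Z) = -⅔ + ((C + Z) + (2 + Z)*(-5 + 5))/6 = -⅔ + ((C + Z) + (2 + Z)*0)/6 = -⅔ + ((C + Z) + 0)/6 = -⅔ + (C + Z)/6 = -⅔ + (C/6 + Z/6) = -⅔ + C/6 + Z/6)
-3*(6³ + n(1, 0))*23 = -3*(6³ + (-⅔ + (⅙)*1 + (⅙)*0))*23 = -3*(216 + (-⅔ + ⅙ + 0))*23 = -3*(216 - ½)*23 = -1293*23/2 = -3*9913/2 = -29739/2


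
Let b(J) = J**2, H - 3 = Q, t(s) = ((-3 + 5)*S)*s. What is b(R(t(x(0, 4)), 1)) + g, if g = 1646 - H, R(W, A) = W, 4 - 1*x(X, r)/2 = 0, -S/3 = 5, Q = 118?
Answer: 59125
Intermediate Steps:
S = -15 (S = -3*5 = -15)
x(X, r) = 8 (x(X, r) = 8 - 2*0 = 8 + 0 = 8)
t(s) = -30*s (t(s) = ((-3 + 5)*(-15))*s = (2*(-15))*s = -30*s)
H = 121 (H = 3 + 118 = 121)
g = 1525 (g = 1646 - 1*121 = 1646 - 121 = 1525)
b(R(t(x(0, 4)), 1)) + g = (-30*8)**2 + 1525 = (-240)**2 + 1525 = 57600 + 1525 = 59125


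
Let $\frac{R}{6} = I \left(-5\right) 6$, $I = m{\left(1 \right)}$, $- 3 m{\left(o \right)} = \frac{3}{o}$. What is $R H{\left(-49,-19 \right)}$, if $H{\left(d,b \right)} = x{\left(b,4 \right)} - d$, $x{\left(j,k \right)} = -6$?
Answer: $7740$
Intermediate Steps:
$m{\left(o \right)} = - \frac{1}{o}$ ($m{\left(o \right)} = - \frac{3 \frac{1}{o}}{3} = - \frac{1}{o}$)
$I = -1$ ($I = - 1^{-1} = \left(-1\right) 1 = -1$)
$H{\left(d,b \right)} = -6 - d$
$R = 180$ ($R = 6 \left(-1\right) \left(-5\right) 6 = 6 \cdot 5 \cdot 6 = 6 \cdot 30 = 180$)
$R H{\left(-49,-19 \right)} = 180 \left(-6 - -49\right) = 180 \left(-6 + 49\right) = 180 \cdot 43 = 7740$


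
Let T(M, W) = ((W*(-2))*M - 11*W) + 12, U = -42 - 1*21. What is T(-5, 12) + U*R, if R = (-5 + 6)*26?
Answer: -1638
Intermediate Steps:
U = -63 (U = -42 - 21 = -63)
T(M, W) = 12 - 11*W - 2*M*W (T(M, W) = ((-2*W)*M - 11*W) + 12 = (-2*M*W - 11*W) + 12 = (-11*W - 2*M*W) + 12 = 12 - 11*W - 2*M*W)
R = 26 (R = 1*26 = 26)
T(-5, 12) + U*R = (12 - 11*12 - 2*(-5)*12) - 63*26 = (12 - 132 + 120) - 1638 = 0 - 1638 = -1638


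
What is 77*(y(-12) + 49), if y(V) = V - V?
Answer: 3773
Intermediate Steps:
y(V) = 0
77*(y(-12) + 49) = 77*(0 + 49) = 77*49 = 3773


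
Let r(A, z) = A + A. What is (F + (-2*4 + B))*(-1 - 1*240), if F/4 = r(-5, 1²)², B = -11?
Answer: -91821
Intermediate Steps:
r(A, z) = 2*A
F = 400 (F = 4*(2*(-5))² = 4*(-10)² = 4*100 = 400)
(F + (-2*4 + B))*(-1 - 1*240) = (400 + (-2*4 - 11))*(-1 - 1*240) = (400 + (-8 - 11))*(-1 - 240) = (400 - 19)*(-241) = 381*(-241) = -91821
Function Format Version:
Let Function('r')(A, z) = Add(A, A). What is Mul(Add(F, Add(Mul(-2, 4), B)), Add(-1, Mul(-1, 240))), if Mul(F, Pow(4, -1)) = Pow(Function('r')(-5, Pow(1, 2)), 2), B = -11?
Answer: -91821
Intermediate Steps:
Function('r')(A, z) = Mul(2, A)
F = 400 (F = Mul(4, Pow(Mul(2, -5), 2)) = Mul(4, Pow(-10, 2)) = Mul(4, 100) = 400)
Mul(Add(F, Add(Mul(-2, 4), B)), Add(-1, Mul(-1, 240))) = Mul(Add(400, Add(Mul(-2, 4), -11)), Add(-1, Mul(-1, 240))) = Mul(Add(400, Add(-8, -11)), Add(-1, -240)) = Mul(Add(400, -19), -241) = Mul(381, -241) = -91821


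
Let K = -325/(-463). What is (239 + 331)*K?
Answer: 185250/463 ≈ 400.11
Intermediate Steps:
K = 325/463 (K = -325*(-1/463) = 325/463 ≈ 0.70194)
(239 + 331)*K = (239 + 331)*(325/463) = 570*(325/463) = 185250/463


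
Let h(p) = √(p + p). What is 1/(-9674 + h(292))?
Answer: -4837/46792846 - √146/46792846 ≈ -0.00010363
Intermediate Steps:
h(p) = √2*√p (h(p) = √(2*p) = √2*√p)
1/(-9674 + h(292)) = 1/(-9674 + √2*√292) = 1/(-9674 + √2*(2*√73)) = 1/(-9674 + 2*√146)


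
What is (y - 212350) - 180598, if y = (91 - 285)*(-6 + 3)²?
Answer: -394694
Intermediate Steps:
y = -1746 (y = -194*(-3)² = -194*9 = -1746)
(y - 212350) - 180598 = (-1746 - 212350) - 180598 = -214096 - 180598 = -394694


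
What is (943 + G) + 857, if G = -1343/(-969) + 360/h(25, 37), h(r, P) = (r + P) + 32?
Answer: 4836173/2679 ≈ 1805.2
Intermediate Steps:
h(r, P) = 32 + P + r (h(r, P) = (P + r) + 32 = 32 + P + r)
G = 13973/2679 (G = -1343/(-969) + 360/(32 + 37 + 25) = -1343*(-1/969) + 360/94 = 79/57 + 360*(1/94) = 79/57 + 180/47 = 13973/2679 ≈ 5.2158)
(943 + G) + 857 = (943 + 13973/2679) + 857 = 2540270/2679 + 857 = 4836173/2679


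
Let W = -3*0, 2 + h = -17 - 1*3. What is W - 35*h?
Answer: 770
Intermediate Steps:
h = -22 (h = -2 + (-17 - 1*3) = -2 + (-17 - 3) = -2 - 20 = -22)
W = 0
W - 35*h = 0 - 35*(-22) = 0 + 770 = 770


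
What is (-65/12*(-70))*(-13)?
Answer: -29575/6 ≈ -4929.2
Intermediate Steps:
(-65/12*(-70))*(-13) = (-65*1/12*(-70))*(-13) = -65/12*(-70)*(-13) = (2275/6)*(-13) = -29575/6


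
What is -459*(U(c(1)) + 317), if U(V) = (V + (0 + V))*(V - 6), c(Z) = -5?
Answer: -195993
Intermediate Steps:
U(V) = 2*V*(-6 + V) (U(V) = (V + V)*(-6 + V) = (2*V)*(-6 + V) = 2*V*(-6 + V))
-459*(U(c(1)) + 317) = -459*(2*(-5)*(-6 - 5) + 317) = -459*(2*(-5)*(-11) + 317) = -459*(110 + 317) = -459*427 = -195993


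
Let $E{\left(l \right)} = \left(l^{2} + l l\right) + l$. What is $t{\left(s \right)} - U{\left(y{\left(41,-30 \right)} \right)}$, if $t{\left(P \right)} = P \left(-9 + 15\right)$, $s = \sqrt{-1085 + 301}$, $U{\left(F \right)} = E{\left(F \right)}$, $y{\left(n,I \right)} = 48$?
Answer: $-4656 + 168 i \approx -4656.0 + 168.0 i$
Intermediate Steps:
$E{\left(l \right)} = l + 2 l^{2}$ ($E{\left(l \right)} = \left(l^{2} + l^{2}\right) + l = 2 l^{2} + l = l + 2 l^{2}$)
$U{\left(F \right)} = F \left(1 + 2 F\right)$
$s = 28 i$ ($s = \sqrt{-784} = 28 i \approx 28.0 i$)
$t{\left(P \right)} = 6 P$ ($t{\left(P \right)} = P 6 = 6 P$)
$t{\left(s \right)} - U{\left(y{\left(41,-30 \right)} \right)} = 6 \cdot 28 i - 48 \left(1 + 2 \cdot 48\right) = 168 i - 48 \left(1 + 96\right) = 168 i - 48 \cdot 97 = 168 i - 4656 = -4656 + 168 i$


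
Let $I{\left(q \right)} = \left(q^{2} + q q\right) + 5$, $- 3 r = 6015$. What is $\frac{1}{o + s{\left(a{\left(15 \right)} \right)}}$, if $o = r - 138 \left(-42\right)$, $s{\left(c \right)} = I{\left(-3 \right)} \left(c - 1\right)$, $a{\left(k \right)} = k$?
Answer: $\frac{1}{4113} \approx 0.00024313$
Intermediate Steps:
$r = -2005$ ($r = \left(- \frac{1}{3}\right) 6015 = -2005$)
$I{\left(q \right)} = 5 + 2 q^{2}$ ($I{\left(q \right)} = \left(q^{2} + q^{2}\right) + 5 = 2 q^{2} + 5 = 5 + 2 q^{2}$)
$s{\left(c \right)} = -23 + 23 c$ ($s{\left(c \right)} = \left(5 + 2 \left(-3\right)^{2}\right) \left(c - 1\right) = \left(5 + 2 \cdot 9\right) \left(-1 + c\right) = \left(5 + 18\right) \left(-1 + c\right) = 23 \left(-1 + c\right) = -23 + 23 c$)
$o = 3791$ ($o = -2005 - 138 \left(-42\right) = -2005 - -5796 = -2005 + 5796 = 3791$)
$\frac{1}{o + s{\left(a{\left(15 \right)} \right)}} = \frac{1}{3791 + \left(-23 + 23 \cdot 15\right)} = \frac{1}{3791 + \left(-23 + 345\right)} = \frac{1}{3791 + 322} = \frac{1}{4113}$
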